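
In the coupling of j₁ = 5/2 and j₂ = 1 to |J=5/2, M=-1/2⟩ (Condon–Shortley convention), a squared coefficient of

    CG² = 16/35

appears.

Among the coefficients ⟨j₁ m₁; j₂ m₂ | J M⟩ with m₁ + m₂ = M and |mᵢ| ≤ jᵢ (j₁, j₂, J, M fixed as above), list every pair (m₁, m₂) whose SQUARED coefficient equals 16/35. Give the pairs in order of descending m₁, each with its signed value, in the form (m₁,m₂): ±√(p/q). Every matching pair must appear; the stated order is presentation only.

(-3/2,1): −√(16/35)

Admissible pairs with m₁+m₂ = M = -1/2: (-3/2,1), (-1/2,0), (1/2,-1)
  (m₁,m₂)=(1/2,-1): CG² = 18/35, CG = +√(18/35)
  (m₁,m₂)=(-1/2,0): CG² = 1/35, CG = −√(1/35)
  (m₁,m₂)=(-3/2,1): CG² = 16/35, CG = −√(16/35)   ← matches the target
Pairs with CG² = 16/35: (-3/2,1): −√(16/35)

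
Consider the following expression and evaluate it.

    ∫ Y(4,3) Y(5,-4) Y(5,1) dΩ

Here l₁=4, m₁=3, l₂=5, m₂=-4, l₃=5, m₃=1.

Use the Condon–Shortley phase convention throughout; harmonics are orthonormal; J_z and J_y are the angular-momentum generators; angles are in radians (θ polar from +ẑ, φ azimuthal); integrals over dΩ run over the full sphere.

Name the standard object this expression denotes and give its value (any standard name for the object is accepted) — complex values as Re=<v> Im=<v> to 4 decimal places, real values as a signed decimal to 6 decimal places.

This is a Gaunt coefficient — the integral of a triple product of spherical harmonics over the sphere.
m-sum 0 ✓  L=14 even ✓  1≤5≤9 ✓
Π(2lᵢ+1) = 9×11×11 = 1089
triangle coeff Δ(4,5,5) = 1/3153150
Σ_t [0,4]: t=0:+1/69120 t=1:−1/1728 t=2:+1/576 t=3:−1/1728 t=4:+1/69120 = 7/11520
(3j)²=2/143 [(4 5 5; 0 0 0)], sign=-1
Σ_t [0,1]: t=0:+1/17280 t=1:−1/103680 = 1/20736
(3j)²=10/429 [(4 5 5; 3 -4 1)], sign=+1
⇒ 4πI² = 60/169
I = (-1)√(60/169/(4π)) = -0.16808437

Gaunt coefficient, -0.168084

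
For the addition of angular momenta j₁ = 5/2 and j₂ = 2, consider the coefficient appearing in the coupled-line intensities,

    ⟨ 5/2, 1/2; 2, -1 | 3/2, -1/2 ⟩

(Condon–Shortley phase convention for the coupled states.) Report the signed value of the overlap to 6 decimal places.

j₁+j₂−J=3  J+j₁−j₂=2  J−j₁+j₂=1  j₁+j₂+J+1=7
(j₁±m₁, j₂±m₂, J±M) = (3,2,1,3,1,2)
P² = 48/35
sum k=0..1:
  [0] +1/12 = 1/12
  [1] −1/2 = -1/2
S = -5/12
C² = P²·S² = 5/21 ; C = -0.487950

-0.487950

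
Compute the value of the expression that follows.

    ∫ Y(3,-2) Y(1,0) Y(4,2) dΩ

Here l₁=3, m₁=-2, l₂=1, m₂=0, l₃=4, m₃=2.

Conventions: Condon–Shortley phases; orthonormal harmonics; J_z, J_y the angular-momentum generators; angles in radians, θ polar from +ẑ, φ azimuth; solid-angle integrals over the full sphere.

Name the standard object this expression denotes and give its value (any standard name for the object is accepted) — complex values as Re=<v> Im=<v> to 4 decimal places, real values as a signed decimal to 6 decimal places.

Gaunt coefficient, +0.213244

This is a Gaunt coefficient — the integral of a triple product of spherical harmonics over the sphere.
m-sum 0 ✓  L=8 even ✓  2≤4≤4 ✓
Π(2lᵢ+1) = 7×3×9 = 189
triangle coeff Δ(3,1,4) = 1/252
Σ_t [0,0]: t=0:+1/36 = 1/36
(3j)²=4/63 [(3 1 4; 0 0 0)], sign=+1
Σ_t [0,0]: t=0:+1/120 = 1/120
(3j)²=1/21 [(3 1 4; -2 0 2)], sign=+1
⇒ 4πI² = 4/7
I = (+1)√(4/7/(4π)) = 0.21324362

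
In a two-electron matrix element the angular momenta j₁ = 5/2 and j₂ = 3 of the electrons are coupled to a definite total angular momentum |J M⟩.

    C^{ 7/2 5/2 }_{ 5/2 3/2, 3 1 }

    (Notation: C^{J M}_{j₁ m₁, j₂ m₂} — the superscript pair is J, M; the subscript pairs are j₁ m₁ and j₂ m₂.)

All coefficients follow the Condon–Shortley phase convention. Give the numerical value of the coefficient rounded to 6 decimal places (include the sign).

-0.398410

j₁+j₂−J=2  J+j₁−j₂=3  J−j₁+j₂=4  j₁+j₂+J+1=10
(j₁±m₁, j₂±m₂, J±M) = (4,1,4,2,6,1)
P² = 18432/35
sum k=0..1:
  [0] +1/96 = 1/96
  [1] −1/36 = -1/36
S = -5/288
C² = P²·S² = 10/63 ; C = -0.398410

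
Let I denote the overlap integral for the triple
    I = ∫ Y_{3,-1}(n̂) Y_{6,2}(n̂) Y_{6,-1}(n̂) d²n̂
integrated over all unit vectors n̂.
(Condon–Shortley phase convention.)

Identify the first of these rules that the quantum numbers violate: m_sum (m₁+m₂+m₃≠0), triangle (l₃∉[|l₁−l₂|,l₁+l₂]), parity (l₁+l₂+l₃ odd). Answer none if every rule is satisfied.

parity

Σmᵢ = 0  ✓
l₃∈[|l₁−l₂|,l₁+l₂]=[3,9], have l₃=6  ✓
Σlᵢ = 15 ⇒ odd  ✗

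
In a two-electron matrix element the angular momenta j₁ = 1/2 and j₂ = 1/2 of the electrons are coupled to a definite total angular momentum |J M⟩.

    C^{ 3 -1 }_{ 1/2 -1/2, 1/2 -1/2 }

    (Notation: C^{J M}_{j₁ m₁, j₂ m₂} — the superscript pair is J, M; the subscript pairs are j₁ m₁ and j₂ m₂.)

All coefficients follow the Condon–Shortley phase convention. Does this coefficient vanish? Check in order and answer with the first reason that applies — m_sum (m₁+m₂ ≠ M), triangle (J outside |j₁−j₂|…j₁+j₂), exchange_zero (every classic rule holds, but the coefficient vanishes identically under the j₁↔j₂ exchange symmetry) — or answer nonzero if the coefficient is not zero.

m-sum: m₁+m₂ = -1/2+(-1/2) = -1, M = -1  ✓
triangle: need |j₁−j₂| ≤ J ≤ j₁+j₂, i.e. J ∈ [0, 1]; J = 3 is outside ✗ ⇒ coefficient is 0

triangle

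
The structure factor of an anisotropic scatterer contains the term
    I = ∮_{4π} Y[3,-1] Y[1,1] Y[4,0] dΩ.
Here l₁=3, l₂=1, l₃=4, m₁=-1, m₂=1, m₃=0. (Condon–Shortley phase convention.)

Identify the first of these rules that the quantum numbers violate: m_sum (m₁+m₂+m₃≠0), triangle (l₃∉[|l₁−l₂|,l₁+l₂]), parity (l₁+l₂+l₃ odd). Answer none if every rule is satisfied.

azimuthal sum: -1 + 1 + 0 = 0  ✓
2 ≤ 4 ≤ 4 (triangle on l)  ✓
L = 3 + 1 + 4 = 8 (even)  ✓

none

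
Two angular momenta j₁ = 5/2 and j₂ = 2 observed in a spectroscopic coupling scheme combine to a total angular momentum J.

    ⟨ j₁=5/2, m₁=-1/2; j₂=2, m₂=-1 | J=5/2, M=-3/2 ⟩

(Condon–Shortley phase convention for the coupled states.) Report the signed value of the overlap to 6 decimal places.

j₁+j₂−J=2  J+j₁−j₂=3  J−j₁+j₂=2  j₁+j₂+J+1=8
(j₁±m₁, j₂±m₂, J±M) = (2,3,1,3,1,4)
P² = 216/35
sum k=0..1:
  [0] +1/12 = 1/12
  [1] −1/4 = -1/4
S = -1/6
C² = P²·S² = 6/35 ; C = -0.414039

-0.414039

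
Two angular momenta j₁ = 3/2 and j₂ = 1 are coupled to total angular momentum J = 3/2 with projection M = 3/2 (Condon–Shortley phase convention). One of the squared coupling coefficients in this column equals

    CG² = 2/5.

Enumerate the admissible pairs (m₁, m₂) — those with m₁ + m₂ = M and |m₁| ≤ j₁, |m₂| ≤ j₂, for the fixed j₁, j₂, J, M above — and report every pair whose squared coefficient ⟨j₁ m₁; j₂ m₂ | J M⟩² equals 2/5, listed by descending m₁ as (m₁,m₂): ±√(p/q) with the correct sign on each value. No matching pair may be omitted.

Admissible pairs with m₁+m₂ = M = 3/2: (1/2,1), (3/2,0)
  (m₁,m₂)=(3/2,0): CG² = 3/5, CG = +√(3/5)
  (m₁,m₂)=(1/2,1): CG² = 2/5, CG = −√(2/5)   ← matches the target
Pairs with CG² = 2/5: (1/2,1): −√(2/5)

(1/2,1): −√(2/5)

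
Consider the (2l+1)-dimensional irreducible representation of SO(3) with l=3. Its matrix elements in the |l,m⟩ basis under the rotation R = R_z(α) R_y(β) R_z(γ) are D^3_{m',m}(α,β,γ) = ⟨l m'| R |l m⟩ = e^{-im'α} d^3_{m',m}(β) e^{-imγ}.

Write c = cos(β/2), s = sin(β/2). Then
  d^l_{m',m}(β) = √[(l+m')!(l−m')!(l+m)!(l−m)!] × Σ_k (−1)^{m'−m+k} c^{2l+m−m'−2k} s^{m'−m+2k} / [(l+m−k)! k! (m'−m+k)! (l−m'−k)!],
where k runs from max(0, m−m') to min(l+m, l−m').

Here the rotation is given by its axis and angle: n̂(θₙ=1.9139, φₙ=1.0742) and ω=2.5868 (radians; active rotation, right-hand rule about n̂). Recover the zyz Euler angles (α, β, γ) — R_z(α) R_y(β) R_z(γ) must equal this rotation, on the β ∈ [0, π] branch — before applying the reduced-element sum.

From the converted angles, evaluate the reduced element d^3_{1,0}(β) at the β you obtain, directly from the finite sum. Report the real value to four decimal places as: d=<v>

Axis–angle → zyz. n̂ = (sinθₙcosφₙ, sinθₙsinφₙ, cosθₙ) = (+0.448667, +0.827965, -0.336411), ω = 2.5868.
R = I cosω + sinω [n̂]ₓ + (1−cosω) n̂n̂ᵀ gives
  R = [-0.477599, +0.864452, +0.156910; +0.510031, +0.418219, -0.751639; -0.715379, -0.278953, -0.640639]
β = atan2(√(R₁₃²+R₂₃²), R₃₃) = 2.266127; α = atan2(R₂₃, R₁₃) mod 2π = 4.918191; γ = atan2(R₃₂, −R₃₁) mod 2π = 5.911384
d^3_{1,0}(β=2.2661) via the finite sum:
c=cos(2.266127/2)=0.423887, s=sin(2.266127/2)=0.905715; N=√[24·2·6·6]=41.569219
The bounds max(0,m−m')=0 and min(l+m,l−m')=2 give 3 terms
  k=0: (−1)^1·41.5692/(12)·0.4239^5·0.9057^1 = -0.042937
  k=1: (−1)^2·41.5692/(4)·0.4239^3·0.9057^3 = +0.588082
  k=2: (−1)^3·41.5692/(12)·0.4239^1·0.9057^5 = -0.894950
d^3_{1,0}(2.2661) = -0.042937 +0.588082 -0.894950 = -0.349805

d=-0.3498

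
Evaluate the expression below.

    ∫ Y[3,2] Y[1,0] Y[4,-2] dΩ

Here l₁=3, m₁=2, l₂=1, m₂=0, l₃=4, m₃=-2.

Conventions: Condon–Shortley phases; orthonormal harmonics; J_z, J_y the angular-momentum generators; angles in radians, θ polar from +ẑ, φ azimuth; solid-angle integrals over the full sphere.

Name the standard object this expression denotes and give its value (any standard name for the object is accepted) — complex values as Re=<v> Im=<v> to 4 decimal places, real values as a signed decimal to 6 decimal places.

Gaunt coefficient, +0.213244

This is a Gaunt coefficient — the integral of a triple product of spherical harmonics over the sphere.
m-sum 0 ✓  L=8 even ✓  2≤4≤4 ✓
Π(2lᵢ+1) = 7×3×9 = 189
triangle coeff Δ(3,1,4) = 1/252
Σ_t [0,0]: t=0:+1/36 = 1/36
(3j)²=4/63 [(3 1 4; 0 0 0)], sign=+1
Σ_t [0,0]: t=0:+1/120 = 1/120
(3j)²=1/21 [(3 1 4; 2 0 -2)], sign=+1
⇒ 4πI² = 4/7
I = (+1)√(4/7/(4π)) = 0.21324362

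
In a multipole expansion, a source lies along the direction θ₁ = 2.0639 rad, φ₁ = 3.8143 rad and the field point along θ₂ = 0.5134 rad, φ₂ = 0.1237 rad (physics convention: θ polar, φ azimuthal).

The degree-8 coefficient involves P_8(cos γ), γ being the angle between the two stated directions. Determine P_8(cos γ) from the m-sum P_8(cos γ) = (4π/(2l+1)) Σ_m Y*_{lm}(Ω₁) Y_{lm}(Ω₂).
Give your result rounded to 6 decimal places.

0.072855

Term-by-term m-sum for l=8 (normalisation 4π/17 = 0.739198):
  term(m=-8) = -0.000103-0.000309i   from Y*(Ω₁)=+0.115914-0.146529i, Y(Ω₂)=+0.000958-0.001459i
  term(m=-7) = -0.003798-0.003209i   from Y*(Ω₁)=-0.001381-0.401602i, Y(Ω₂)=+0.008022-0.009430i
  term(m=-6) = -0.022509-0.003458i   from Y*(Ω₁)=-0.259820-0.323841i, Y(Ω₂)=+0.040424-0.037074i
  term(m=-5) = -0.011535+0.004830i   from Y*(Ω₁)=-0.071900-0.016225i, Y(Ω₂)=+0.138235-0.098375i
  term(m=-4) = +0.068537-0.094948i   from Y*(Ω₁)=+0.286422-0.138627i, Y(Ω₂)=+0.323865-0.174748i
  term(m=-3) = +0.009638-0.126202i   from Y*(Ω₁)=+0.106073-0.221097i, Y(Ω₂)=+0.481002-0.187172i
  term(m=-2) = +0.030516+0.059663i   from Y*(Ω₁)=+0.046053+0.200861i, Y(Ω₂)=+0.315296-0.079636i
  term(m=-1) = -0.055970-0.034239i   from Y*(Ω₁)=+0.227648+0.181361i, Y(Ω₂)=-0.223703+0.027814i
  term(m=+0) = +0.069005+0.000000i   from Y*(Ω₁)=-0.166324-0.000000i, Y(Ω₂)=-0.414886+0.000000i
  term(m=+1) = -0.055970+0.034239i   from Y*(Ω₁)=-0.227648+0.181361i, Y(Ω₂)=+0.223703+0.027814i
  term(m=+2) = +0.030516-0.059663i   from Y*(Ω₁)=+0.046053-0.200861i, Y(Ω₂)=+0.315296+0.079636i
  term(m=+3) = +0.009638+0.126202i   from Y*(Ω₁)=-0.106073-0.221097i, Y(Ω₂)=-0.481002-0.187172i
  term(m=+4) = +0.068537+0.094948i   from Y*(Ω₁)=+0.286422+0.138627i, Y(Ω₂)=+0.323865+0.174748i
  term(m=+5) = -0.011535-0.004830i   from Y*(Ω₁)=+0.071900-0.016225i, Y(Ω₂)=-0.138235-0.098375i
  term(m=+6) = -0.022509+0.003458i   from Y*(Ω₁)=-0.259820+0.323841i, Y(Ω₂)=+0.040424+0.037074i
  term(m=+7) = -0.003798+0.003209i   from Y*(Ω₁)=+0.001381-0.401602i, Y(Ω₂)=-0.008022-0.009430i
  term(m=+8) = -0.000103+0.000309i   from Y*(Ω₁)=+0.115914+0.146529i, Y(Ω₂)=+0.000958+0.001459i
Σ over m = +0.098559-0.000000i; ×(4π/17) → +0.072855-0.000000i. Real part: 0.072855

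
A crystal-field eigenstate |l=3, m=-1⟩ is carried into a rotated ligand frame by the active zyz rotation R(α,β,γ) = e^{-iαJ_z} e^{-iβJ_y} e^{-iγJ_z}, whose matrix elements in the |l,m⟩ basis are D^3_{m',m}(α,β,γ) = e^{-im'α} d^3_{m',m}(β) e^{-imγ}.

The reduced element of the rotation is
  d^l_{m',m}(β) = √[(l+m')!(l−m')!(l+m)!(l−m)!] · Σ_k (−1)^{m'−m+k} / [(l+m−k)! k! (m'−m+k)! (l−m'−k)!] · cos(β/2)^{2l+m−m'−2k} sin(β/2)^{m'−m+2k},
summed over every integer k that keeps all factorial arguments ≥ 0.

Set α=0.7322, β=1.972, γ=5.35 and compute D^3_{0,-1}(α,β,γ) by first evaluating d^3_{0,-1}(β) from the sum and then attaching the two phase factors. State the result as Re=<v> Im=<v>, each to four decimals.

Re=0.0563 Im=-0.0761

First d^3_{0,-1}(β=1.9720), then the phase factors e^{-i(0)α} and e^{-i(-1)γ}:
Half-angle: c=0.552030, s=0.833825. N=√(6·6·2·24)=41.569219
Admissible k: 0..2 (factorial args all ≥0)
  k=0: (−1)^1·41.5692/(12)·0.5520^5·0.8338^1 = -0.148073
  k=1: (−1)^2·41.5692/(4)·0.5520^3·0.8338^3 = +1.013498
  k=2: (−1)^3·41.5692/(12)·0.5520^1·0.8338^5 = -0.770773
d^3_{0,-1}(1.9720) = -0.148073 +1.013498 -0.770773 = +0.094652
D = (+1.000000+0.000000i)·(+0.094652)·(+0.595278-0.803520i) = +0.056344-0.076055i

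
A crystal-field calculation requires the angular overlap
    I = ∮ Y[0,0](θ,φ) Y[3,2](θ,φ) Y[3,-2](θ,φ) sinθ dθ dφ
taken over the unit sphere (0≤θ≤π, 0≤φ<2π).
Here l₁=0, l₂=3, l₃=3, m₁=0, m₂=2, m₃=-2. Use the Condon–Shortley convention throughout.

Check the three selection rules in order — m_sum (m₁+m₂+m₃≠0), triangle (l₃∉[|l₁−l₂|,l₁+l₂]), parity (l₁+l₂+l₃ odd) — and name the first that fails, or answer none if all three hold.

Σmᵢ = 0  ✓
l₃∈[|l₁−l₂|,l₁+l₂]=[3,3], have l₃=3  ✓
Σlᵢ = 6 ⇒ even  ✓

none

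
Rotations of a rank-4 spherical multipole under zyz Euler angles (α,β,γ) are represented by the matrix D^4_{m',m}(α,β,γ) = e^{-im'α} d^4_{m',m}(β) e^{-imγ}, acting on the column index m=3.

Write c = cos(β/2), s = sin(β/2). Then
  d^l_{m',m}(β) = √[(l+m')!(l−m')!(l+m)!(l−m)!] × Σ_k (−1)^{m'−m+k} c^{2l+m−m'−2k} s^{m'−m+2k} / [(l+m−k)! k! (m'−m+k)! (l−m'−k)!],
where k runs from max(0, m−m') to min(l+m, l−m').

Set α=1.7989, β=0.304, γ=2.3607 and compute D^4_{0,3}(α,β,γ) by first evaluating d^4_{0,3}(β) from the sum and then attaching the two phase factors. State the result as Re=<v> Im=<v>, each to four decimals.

Re=0.0264 Im=-0.0271

First d^4_{0,3}(β=0.3040), then the phase factors e^{-i(0)α} and e^{-i(3)γ}:
Half-angle: c=0.988470, s=0.151415. N=√(24·24·5040·1)=1703.830978
The bounds max(0,m−m')=3 and min(l+m,l−m')=4 give 2 terms
  k=3: (−1)^0·1703.8310/(144)·0.9885^5·0.1514^3 = +0.038761
  k=4: (−1)^1·1703.8310/(144)·0.9885^3·0.1514^5 = -0.000910
d^4_{0,3}(0.3040) = +0.038761 -0.000910 = +0.037851
D = (+1.000000+0.000000i)·(+0.037851)·(+0.697485-0.716600i) = +0.026401-0.027124i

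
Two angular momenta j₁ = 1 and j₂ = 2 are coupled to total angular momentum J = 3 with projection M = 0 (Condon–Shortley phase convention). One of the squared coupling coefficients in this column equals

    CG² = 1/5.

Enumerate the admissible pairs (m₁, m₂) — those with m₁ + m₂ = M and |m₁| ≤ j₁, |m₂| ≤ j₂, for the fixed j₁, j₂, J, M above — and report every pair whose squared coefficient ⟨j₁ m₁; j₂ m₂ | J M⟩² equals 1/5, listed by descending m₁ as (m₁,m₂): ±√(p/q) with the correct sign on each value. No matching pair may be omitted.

Admissible pairs with m₁+m₂ = M = 0: (-1,1), (0,0), (1,-1)
  (m₁,m₂)=(1,-1): CG² = 1/5, CG = +√(1/5)   ← matches the target
  (m₁,m₂)=(0,0): CG² = 3/5, CG = +√(3/5)
  (m₁,m₂)=(-1,1): CG² = 1/5, CG = +√(1/5)   ← matches the target
Pairs with CG² = 1/5: (1,-1): +√(1/5); (-1,1): +√(1/5)

(1,-1): +√(1/5); (-1,1): +√(1/5)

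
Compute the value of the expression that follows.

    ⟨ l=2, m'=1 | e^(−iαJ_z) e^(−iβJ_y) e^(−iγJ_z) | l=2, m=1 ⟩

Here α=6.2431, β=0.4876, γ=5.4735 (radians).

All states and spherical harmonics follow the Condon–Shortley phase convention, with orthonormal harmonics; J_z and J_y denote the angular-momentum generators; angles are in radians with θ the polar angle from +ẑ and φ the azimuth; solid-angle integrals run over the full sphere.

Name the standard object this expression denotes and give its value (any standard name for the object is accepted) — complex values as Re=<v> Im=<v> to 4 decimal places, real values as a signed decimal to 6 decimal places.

This is a Wigner D-matrix element — the rotation-matrix element ⟨l m'| R(α,β,γ) |l m⟩ in the angular-momentum basis.
Split into d^2_{1,1}(β=0.4876) × two z-phases.
Half-angle: c=0.970428, s=0.241392. N=√(6·1·6·1)=6.000000
k∈{0,1} keeps every argument non-negative
  k=0: (−1)^0·6.0000/(6)·0.9704^4·0.2414^0 = +0.886855
  k=1: (−1)^1·6.0000/(2)·0.9704^2·0.2414^2 = -0.164624
d^2_{1,1}(0.4876) = +0.886855 -0.164624 = +0.722231
Attach z-rotation phases: D = e^{-i(1)(6.2431)}·(+0.722231)·e^{-i(1)(5.4735)} = +0.476785+0.542489i

Wigner D-matrix element, Re=0.4768 Im=0.5425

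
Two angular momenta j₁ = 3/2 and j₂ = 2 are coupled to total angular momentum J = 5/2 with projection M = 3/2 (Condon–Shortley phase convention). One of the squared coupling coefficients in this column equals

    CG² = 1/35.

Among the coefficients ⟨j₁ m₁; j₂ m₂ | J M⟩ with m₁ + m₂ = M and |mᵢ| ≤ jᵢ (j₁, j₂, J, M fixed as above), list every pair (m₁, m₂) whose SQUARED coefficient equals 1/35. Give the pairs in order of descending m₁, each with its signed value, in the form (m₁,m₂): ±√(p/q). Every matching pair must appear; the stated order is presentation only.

Admissible pairs with m₁+m₂ = M = 3/2: (-1/2,2), (1/2,1), (3/2,0)
  (m₁,m₂)=(3/2,0): CG² = 18/35, CG = +√(18/35)
  (m₁,m₂)=(1/2,1): CG² = 1/35, CG = −√(1/35)   ← matches the target
  (m₁,m₂)=(-1/2,2): CG² = 16/35, CG = −√(16/35)
Pairs with CG² = 1/35: (1/2,1): −√(1/35)

(1/2,1): −√(1/35)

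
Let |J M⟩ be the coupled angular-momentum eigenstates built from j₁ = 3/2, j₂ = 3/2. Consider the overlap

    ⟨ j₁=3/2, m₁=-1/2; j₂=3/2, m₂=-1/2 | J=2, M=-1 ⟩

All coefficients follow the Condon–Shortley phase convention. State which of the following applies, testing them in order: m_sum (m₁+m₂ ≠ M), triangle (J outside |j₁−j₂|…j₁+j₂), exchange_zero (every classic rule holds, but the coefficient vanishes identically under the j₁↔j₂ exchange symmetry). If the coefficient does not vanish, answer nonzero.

m-sum: m₁+m₂ = -1/2+(-1/2) = -1, M = -1  ✓
triangle: |j₁−j₂| = 0 ≤ J = 2 ≤ j₁+j₂ = 3  ✓
exchange: j₁=j₂ and m₁=m₂, and (−1)^(j₁+j₂−J) = (−1)^1 = −1 forces ⟨j₁m₁;j₂m₂|JM⟩ = −⟨j₂m₂;j₁m₁|JM⟩ = −⟨j₁m₁;j₂m₂|JM⟩ ⇒ the coefficient vanishes identically
Racah sum check: Σ_k collapses to 0 ⇒ CG = 0

exchange_zero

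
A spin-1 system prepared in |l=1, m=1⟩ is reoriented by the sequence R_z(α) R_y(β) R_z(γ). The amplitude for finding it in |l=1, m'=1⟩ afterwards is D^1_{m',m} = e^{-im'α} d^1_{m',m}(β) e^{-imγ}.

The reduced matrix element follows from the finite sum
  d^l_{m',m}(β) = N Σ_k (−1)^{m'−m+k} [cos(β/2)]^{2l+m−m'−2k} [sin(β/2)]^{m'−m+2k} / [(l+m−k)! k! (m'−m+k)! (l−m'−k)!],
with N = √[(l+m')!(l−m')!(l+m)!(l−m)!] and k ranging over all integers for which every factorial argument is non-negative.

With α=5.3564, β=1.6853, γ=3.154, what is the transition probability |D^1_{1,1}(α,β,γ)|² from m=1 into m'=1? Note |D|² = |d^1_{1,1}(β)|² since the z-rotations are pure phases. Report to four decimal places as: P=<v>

P=0.1961

Split into d^1_{1,1}(β=1.6853) × two z-phases.
With c≡cos(β/2)=0.665487 and s≡sin(β/2)=0.746409, N=[2·1·2·1]^{1/2}=2.000000
The bounds max(0,m−m')=0 and min(l+m,l−m')=0 give 1 term
  k=0: (−1)^0·2.0000/(2)·0.6655^2·0.7464^0 = +0.442873
d^1_{1,1}(1.6853) = +0.442873
|D^1_{1,1}|² = |d^1_{1,1}(β)|² = (+0.442873)² = 0.196137 (the z-rotation phases have unit modulus)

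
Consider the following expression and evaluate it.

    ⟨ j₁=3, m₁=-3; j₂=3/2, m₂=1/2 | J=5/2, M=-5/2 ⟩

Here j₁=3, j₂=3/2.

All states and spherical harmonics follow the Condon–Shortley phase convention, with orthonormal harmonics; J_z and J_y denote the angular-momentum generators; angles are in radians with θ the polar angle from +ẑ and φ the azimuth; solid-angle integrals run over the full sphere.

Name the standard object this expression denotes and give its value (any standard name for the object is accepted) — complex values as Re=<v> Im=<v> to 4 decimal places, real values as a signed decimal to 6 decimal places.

This is a Clebsch–Gordan (vector-coupling) coefficient.
√[6·2!4!1!/8! · 0!6!2!1!0!5!] = √(8640/7)
  +(−1)^2/∏(2,0,4,0,0,1)! = 1/48  (running 1/48)
⟨..|..⟩ = √(8640/7)·(1/48) = +0.731925

Clebsch–Gordan coefficient, +√(15/28) ≈ +0.731925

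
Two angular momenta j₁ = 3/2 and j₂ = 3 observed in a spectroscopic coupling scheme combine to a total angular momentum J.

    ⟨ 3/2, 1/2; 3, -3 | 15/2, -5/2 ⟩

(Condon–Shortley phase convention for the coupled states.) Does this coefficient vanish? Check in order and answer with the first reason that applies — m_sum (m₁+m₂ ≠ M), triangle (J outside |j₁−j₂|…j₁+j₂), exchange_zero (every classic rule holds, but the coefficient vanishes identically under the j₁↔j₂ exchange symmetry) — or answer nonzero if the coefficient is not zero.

triangle

m-sum: m₁+m₂ = 1/2+(-3) = -5/2, M = -5/2  ✓
triangle: need |j₁−j₂| ≤ J ≤ j₁+j₂, i.e. J ∈ [3/2, 9/2]; J = 15/2 is outside ✗ ⇒ coefficient is 0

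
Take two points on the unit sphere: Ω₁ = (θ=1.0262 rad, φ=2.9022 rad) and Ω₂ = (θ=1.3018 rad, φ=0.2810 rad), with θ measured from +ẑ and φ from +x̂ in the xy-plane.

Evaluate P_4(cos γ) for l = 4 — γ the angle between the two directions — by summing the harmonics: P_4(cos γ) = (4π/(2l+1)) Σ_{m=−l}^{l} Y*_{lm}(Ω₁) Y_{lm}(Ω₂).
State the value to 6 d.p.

-0.389261

Expand P_4 via completeness: Σ_{m} conj(Y_{4,m}) at Ω₁ times Y_{4,m} at Ω₂ —
  [-4]  conj(Y_{4,-4})(Ω₁) = +0.136315-0.193704i ; Y_{4,-4}(Ω₂) = +0.165152-0.344707i ; Δ = -0.044258-0.078980i
  [-3]  conj(Y_{4,-3})(Ω₁) = -0.305556+0.267010i ; Y_{4,-3}(Ω₂) = +0.198261-0.222526i ; Δ = -0.001163+0.120932i
  [-2]  conj(Y_{4,-2})(Ω₁) = +0.190890-0.099085i ; Y_{4,-2}(Ω₂) = -0.133008+0.083761i ; Δ = -0.017091+0.029168i
  [-1]  conj(Y_{4,-1})(Ω₁) = +0.228343-0.055732i ; Y_{4,-1}(Ω₂) = -0.291786+0.084220i ; Δ = -0.061934+0.035493i
  [+0]  conj(Y_{4,0})(Ω₁) = -0.267706-0.000000i ; Y_{4,0}(Ω₂) = +0.111677+0.000000i ; Δ = -0.029896-0.000000i
  [+1]  conj(Y_{4,1})(Ω₁) = -0.228343-0.055732i ; Y_{4,1}(Ω₂) = +0.291786+0.084220i ; Δ = -0.061934-0.035493i
  [+2]  conj(Y_{4,2})(Ω₁) = +0.190890+0.099085i ; Y_{4,2}(Ω₂) = -0.133008-0.083761i ; Δ = -0.017091-0.029168i
  [+3]  conj(Y_{4,3})(Ω₁) = +0.305556+0.267010i ; Y_{4,3}(Ω₂) = -0.198261-0.222526i ; Δ = -0.001163-0.120932i
  [+4]  conj(Y_{4,4})(Ω₁) = +0.136315+0.193704i ; Y_{4,4}(Ω₂) = +0.165152+0.344707i ; Δ = -0.044258+0.078980i
Total Σ_m = -0.278788-0.000000i. Multiply by 1.396263: -0.389261-0.000000i. P_4(cos γ) = -0.389261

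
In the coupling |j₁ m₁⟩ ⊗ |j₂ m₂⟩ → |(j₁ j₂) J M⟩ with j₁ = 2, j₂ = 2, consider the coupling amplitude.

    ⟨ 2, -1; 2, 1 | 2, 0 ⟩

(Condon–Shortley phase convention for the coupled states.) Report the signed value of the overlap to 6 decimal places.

+√(1/14) = +0.267261

triangle: 2!×2!×2!/7! = 8/5040
(j±m)!: 1!×3!×3!×1!×2!×2! = 144
prefactor² = (2J+1)×Δ×N² = 8/7
  k=1: −1/(1!×1!×2!×2!×0!×0!) = -1/4
  k=2: +1/(2!×0!×1!×1!×1!×1!) = 1/2
Σ = 1/4  ⇒  CG² = 8/7×(1/4)² = 1/14
CG = +√(1/14) = +0.267261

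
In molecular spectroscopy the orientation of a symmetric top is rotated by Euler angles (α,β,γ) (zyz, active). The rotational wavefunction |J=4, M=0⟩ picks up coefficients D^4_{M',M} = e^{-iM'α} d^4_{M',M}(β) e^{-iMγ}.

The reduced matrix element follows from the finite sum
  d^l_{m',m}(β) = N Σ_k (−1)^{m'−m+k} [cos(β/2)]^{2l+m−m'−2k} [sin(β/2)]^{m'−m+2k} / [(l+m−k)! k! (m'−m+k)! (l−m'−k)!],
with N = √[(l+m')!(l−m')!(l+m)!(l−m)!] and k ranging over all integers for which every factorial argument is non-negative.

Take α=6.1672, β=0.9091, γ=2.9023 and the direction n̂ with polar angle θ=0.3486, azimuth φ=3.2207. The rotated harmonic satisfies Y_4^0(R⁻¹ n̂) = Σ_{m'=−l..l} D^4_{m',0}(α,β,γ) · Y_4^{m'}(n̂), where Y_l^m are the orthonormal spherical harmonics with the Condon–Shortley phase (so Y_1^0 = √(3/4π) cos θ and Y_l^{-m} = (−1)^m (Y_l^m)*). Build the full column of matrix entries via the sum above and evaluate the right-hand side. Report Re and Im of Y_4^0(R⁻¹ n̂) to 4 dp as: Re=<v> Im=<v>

Re=0.0418 Im=0.0000

Need the full column D^4_{m',0} for m'=−4..4 at α=6.1672, β=0.9091, γ=2.9023.
cos(β/2)=0.898459, sin(β/2)=0.439058
d^4_{-4,0}: single k=4 term ⇒ +0.202595;  D = +0.181180-0.090657i
d^4_{-3,0}: k∈[3..4] ⇒ +0.586301 -0.140013 = +0.446288;  D = +0.419543-0.152174i
d^4_{-2,0}: k∈[2..4] ⇒ +0.961953 -0.612590 +0.054859 = +0.404222;  D = +0.393395-0.092929i
d^4_{-1,0}: k∈[1..4] ⇒ +0.927948 -1.329605 +0.317519 -0.012638 = -0.096775;  D = -0.096125+0.011199i
d^4_{0,0}: k∈[0..4] ⇒ +0.424605 -1.622380 +0.871732 -0.092523 +0.001381 = -0.417185;  D = -0.417185+0.000000i
d^4_{1,0}: k∈[0..3] ⇒ -0.927948 +1.329605 -0.317519 +0.012638 = +0.096775;  D = +0.096125+0.011199i
d^4_{2,0}: k∈[0..2] ⇒ +0.961953 -0.612590 +0.054859 = +0.404222;  D = +0.393395+0.092929i
d^4_{3,0}: k∈[0..1] ⇒ -0.586301 +0.140013 = -0.446288;  D = -0.419543-0.152174i
d^4_{4,0}: single k=0 term ⇒ +0.202595;  D = +0.181180+0.090657i
Y_4^{m'}(θ=0.3486,φ=3.2207) and Σ D·Y over m':
  (+0.1812-0.0907i)·(+0.0057-0.0019i)  (+0.4195-0.1522i)·(-0.0456+0.0110i)  (+0.3934-0.0929i)·(+0.1998-0.0319i)  (-0.0961+0.0112i)·(-0.4820+0.0382i)  (-0.4172+0.0000i)·(+0.4030+0.0000i)  (+0.0961+0.0112i)·(+0.4820+0.0382i)  (+0.3934+0.0929i)·(+0.1998+0.0319i)  (-0.4195-0.1522i)·(+0.0456+0.0110i)  (+0.1812+0.0907i)·(+0.0057+0.0019i)
Y_4^0(R⁻¹ n̂) = +0.041801+0.000000i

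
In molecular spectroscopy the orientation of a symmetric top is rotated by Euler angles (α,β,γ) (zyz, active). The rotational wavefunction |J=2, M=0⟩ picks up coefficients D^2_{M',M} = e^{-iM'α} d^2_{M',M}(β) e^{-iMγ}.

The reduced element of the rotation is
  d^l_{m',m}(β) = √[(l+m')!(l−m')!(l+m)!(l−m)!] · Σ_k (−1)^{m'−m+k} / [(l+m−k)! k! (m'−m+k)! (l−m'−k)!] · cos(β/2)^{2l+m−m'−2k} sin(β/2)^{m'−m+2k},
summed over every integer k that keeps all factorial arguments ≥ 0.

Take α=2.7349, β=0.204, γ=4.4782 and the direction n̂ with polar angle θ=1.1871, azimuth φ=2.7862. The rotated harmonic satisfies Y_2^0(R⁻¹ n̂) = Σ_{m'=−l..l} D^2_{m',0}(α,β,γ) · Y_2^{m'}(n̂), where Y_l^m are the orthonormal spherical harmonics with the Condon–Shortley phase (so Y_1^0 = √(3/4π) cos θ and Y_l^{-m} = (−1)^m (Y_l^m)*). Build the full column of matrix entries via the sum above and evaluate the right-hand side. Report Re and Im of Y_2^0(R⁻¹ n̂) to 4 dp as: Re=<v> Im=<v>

Re=-0.0248 Im=0.0000

Need the full column D^2_{m',0} for m'=−2..2 at α=2.7349, β=0.2040, γ=4.4782.
cos(β/2)=0.994803, sin(β/2)=0.101823
d^2_{-2,0}: single k=2 term ⇒ +0.025133;  D = +0.017267-0.018262i
d^2_{-1,0}: k∈[1..2] ⇒ +0.245546 -0.002572 = +0.242974;  D = -0.223155+0.096114i
d^2_{0,0}: k∈[0..2] ⇒ +0.979372 -0.041042 +0.000107 = +0.938437;  D = +0.938437+0.000000i
d^2_{1,0}: k∈[0..1] ⇒ -0.245546 +0.002572 = -0.242974;  D = +0.223155+0.096114i
d^2_{2,0}: single k=0 term ⇒ +0.025133;  D = +0.017267+0.018262i
Y_2^{m'}(θ=1.1871,φ=2.7862) and Σ D·Y over m':
  (+0.0173-0.0183i)·(+0.2517+0.2167i)  (-0.2232+0.0961i)·(-0.2514-0.0933i)  (+0.9384+0.0000i)·(-0.1828+0.0000i)  (+0.2232+0.0961i)·(+0.2514-0.0933i)  (+0.0173+0.0183i)·(+0.2517-0.2167i)
Y_2^0(R⁻¹ n̂) = -0.024788+0.000000i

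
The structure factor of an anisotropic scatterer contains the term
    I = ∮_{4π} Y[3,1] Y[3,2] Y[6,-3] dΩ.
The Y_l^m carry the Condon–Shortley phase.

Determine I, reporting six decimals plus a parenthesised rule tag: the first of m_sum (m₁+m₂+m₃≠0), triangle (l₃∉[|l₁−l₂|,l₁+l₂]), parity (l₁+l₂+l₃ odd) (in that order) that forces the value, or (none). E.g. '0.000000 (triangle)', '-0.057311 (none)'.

-0.230476 (none)

m-sum 0 ✓  L=12 even ✓  0≤6≤6 ✓
Π(2lᵢ+1) = 7×7×13 = 637
triangle coeff Δ(3,3,6) = 1/12012
Σ_t [0,0]: t=0:+1/1296 = 1/1296
(3j)²=100/3003 [(3 3 6; 0 0 0)], sign=+1
Σ_t [0,0]: t=0:+1/5760 = 1/5760
(3j)²=9/286 [(3 3 6; 1 2 -3)], sign=-1
⇒ 4πI² = 1050/1573
I = (-1)√(1050/1573/(4π)) = -0.23047581
No selection rule forces the value: the integral is nonzero (none).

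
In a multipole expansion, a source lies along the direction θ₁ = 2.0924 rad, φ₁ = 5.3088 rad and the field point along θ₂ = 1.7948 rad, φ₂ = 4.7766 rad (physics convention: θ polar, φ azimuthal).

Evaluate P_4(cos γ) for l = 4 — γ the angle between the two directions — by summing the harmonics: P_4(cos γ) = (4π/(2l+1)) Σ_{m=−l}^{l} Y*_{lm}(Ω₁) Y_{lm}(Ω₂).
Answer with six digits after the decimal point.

Addition theorem: P_4(cos γ) = (4π/9) Σ_m Y*_{lm}(Ω₁) Y_{lm}(Ω₂), m = −4…4:
  m=-4: (-0.181957, 0.171544) × (0.386818, -0.101596) = (-0.052956, 0.084842)  (running Σ = (-0.052956, 0.084842))
  m=-3: (0.396827, 0.088087) × (0.049338, 0.252950) = (-0.002703, 0.104723)  (running Σ = (-0.055659, 0.189566))
  m=-2: (-0.068480, -0.172466) × (0.206457, -0.026660) = (-0.018736, -0.033781)  (running Σ = (-0.074395, 0.155785))
  m=-1: (0.144881, -0.213411) × (0.017453, 0.271439) = (0.060457, 0.035601)  (running Σ = (-0.013939, 0.191386))
  m=0: (-0.242336, -0.000000) × (0.169775, 0.000000) = (-0.041143, -0.000000)  (running Σ = (-0.055081, 0.191386))
  m=1: (-0.144881, -0.213411) × (-0.017453, 0.271439) = (0.060457, -0.035601)  (running Σ = (0.005375, 0.155785))
  m=2: (-0.068480, 0.172466) × (0.206457, 0.026660) = (-0.018736, 0.033781)  (running Σ = (-0.013361, 0.189566))
  m=3: (-0.396827, 0.088087) × (-0.049338, 0.252950) = (-0.002703, -0.104723)  (running Σ = (-0.016064, 0.084842))
  m=4: (-0.181957, -0.171544) × (0.386818, 0.101596) = (-0.052956, -0.084842)  (running Σ = (-0.069020, 0.000000))
Σ over m = (-0.069020, 0.000000); ×(4π/9) → (-0.096370, 0.000000). Real part: -0.096370

-0.096370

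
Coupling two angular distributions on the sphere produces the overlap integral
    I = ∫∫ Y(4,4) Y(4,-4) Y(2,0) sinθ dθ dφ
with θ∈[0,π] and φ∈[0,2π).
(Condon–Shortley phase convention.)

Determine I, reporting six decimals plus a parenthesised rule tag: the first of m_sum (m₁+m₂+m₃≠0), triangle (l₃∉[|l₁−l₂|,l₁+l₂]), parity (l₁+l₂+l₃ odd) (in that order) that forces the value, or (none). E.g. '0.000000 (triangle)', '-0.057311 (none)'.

-0.229376 (none)

m-sum 0 ✓  L=10 even ✓  0≤2≤8 ✓
Π(2lᵢ+1) = 9×9×5 = 405
triangle coeff Δ(4,4,2) = 1/13860
Σ_t [2,4]: t=2:+1/192 t=3:−1/36 t=4:+1/192 = -5/288
(3j)²=20/693 [(4 4 2; 0 0 0)], sign=-1
Σ_t [0,0]: t=0:+1/2880 = 1/2880
(3j)²=28/495 [(4 4 2; 4 -4 0)], sign=+1
⇒ 4πI² = 80/121
I = (-1)√(80/121/(4π)) = -0.22937568
No selection rule forces the value: the integral is nonzero (none).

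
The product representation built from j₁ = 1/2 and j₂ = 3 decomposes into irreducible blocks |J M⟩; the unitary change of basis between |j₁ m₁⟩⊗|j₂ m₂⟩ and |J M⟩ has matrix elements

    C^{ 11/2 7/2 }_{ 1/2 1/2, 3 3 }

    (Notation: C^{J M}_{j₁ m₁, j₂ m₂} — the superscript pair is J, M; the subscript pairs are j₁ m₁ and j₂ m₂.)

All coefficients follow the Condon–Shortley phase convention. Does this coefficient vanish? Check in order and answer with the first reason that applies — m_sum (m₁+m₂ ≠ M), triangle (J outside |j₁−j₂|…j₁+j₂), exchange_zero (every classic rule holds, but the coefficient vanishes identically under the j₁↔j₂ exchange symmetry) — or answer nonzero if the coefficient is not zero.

triangle

m-sum: m₁+m₂ = 1/2+3 = 7/2, M = 7/2  ✓
triangle: need |j₁−j₂| ≤ J ≤ j₁+j₂, i.e. J ∈ [5/2, 7/2]; J = 11/2 is outside ✗ ⇒ coefficient is 0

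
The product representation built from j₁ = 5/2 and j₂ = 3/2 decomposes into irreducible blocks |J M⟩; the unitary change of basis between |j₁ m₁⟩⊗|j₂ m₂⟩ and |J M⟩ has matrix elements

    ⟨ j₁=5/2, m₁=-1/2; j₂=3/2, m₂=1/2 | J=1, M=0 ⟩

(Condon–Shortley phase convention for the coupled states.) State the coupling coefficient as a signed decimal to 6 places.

triangle: 3!×2!×0!/6! = 12/720
(j±m)!: 2!×3!×2!×1!×1!×1! = 24
prefactor² = (2J+1)×Δ×N² = 6/5
  k=2: +1/(2!×1!×1!×0!×1!×0!) = 1/2
Σ = 1/2  ⇒  CG² = 6/5×(1/2)² = 3/10
CG = +√(3/10) = +0.547723

+0.547723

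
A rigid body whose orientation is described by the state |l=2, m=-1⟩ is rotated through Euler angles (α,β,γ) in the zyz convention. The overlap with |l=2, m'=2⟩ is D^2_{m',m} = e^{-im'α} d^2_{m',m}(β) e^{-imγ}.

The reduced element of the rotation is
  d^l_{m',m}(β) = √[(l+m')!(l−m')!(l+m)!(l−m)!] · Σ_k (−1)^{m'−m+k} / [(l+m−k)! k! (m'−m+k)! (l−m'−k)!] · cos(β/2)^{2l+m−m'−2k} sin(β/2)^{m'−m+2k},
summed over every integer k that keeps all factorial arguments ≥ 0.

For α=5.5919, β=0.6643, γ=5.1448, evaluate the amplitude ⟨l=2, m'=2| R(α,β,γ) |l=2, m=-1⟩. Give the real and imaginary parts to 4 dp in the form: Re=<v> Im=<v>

Re=-0.0636 Im=-0.0158

D^2_{2,-1}(5.5919,0.6643,5.1448) = e^{-i·2·5.5919}·d^2_{2,-1}(0.6643)·e^{-i·-1·5.1448}. Compute d first:
With c≡cos(β/2)=0.945343 and s≡sin(β/2)=0.326076, N=[24·1·1·6]^{1/2}=12.000000
k: max(0,(-1)−(2))=0 … min(2+(-1),2−(2))=0
  k=0: (−1)^3·12.0000/(6)·0.9453^1·0.3261^3 = -0.065551
d^2_{2,-1}(0.6643) = -0.065551
D = (+0.187116+0.982338i)·(-0.065551)·(+0.419061-0.907958i) = -0.063606-0.015848i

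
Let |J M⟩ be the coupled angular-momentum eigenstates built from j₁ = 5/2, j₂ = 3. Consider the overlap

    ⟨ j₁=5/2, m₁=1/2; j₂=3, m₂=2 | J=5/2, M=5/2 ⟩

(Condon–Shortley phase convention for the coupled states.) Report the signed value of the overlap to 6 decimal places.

+0.597614  (= +√(5/14))

triangle: 3!×2!×3!/9! = 72/362880
(j±m)!: 3!×2!×5!×1!×5!×0! = 172800
prefactor² = (2J+1)×Δ×N² = 1440/7
  k=2: +1/(2!×1!×0!×3!×2!×0!) = 1/24
Σ = 1/24  ⇒  CG² = 1440/7×(1/24)² = 5/14
CG = +√(5/14) = +0.597614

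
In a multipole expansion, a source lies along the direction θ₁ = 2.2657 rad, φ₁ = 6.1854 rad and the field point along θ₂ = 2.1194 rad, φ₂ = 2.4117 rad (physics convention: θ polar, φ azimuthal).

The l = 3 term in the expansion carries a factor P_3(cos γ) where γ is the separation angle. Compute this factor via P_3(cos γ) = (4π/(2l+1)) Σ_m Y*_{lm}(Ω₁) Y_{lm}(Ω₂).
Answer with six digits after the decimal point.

Term-by-term m-sum for l=3 (normalisation 4π/7 = 1.795196):
  [-3]  conj(Y_{3,-3})(Ω₁) = (0.181003, -0.054676) ; Y_{3,-3}(Ω₂) = (0.150357, -0.211110) ; Δ = (0.015673, -0.046433)
  [-2]  conj(Y_{3,-2})(Ω₁) = (-0.378730, 0.075028) ; Y_{3,-2}(Ω₂) = (-0.042986, -0.385630) ; Δ = (0.045213, 0.142825)
  [-1]  conj(Y_{3,-1})(Ω₁) = (0.259405, -0.025447) ; Y_{3,-1}(Ω₂) = (-0.073939, -0.066155) ; Δ = (-0.020864, -0.015279)
  [+0]  conj(Y_{3,0})(Ω₁) = (0.227003, -0.000000) ; Y_{3,0}(Ω₂) = (0.319201, 0.000000) ; Δ = (0.072460, 0.000000)
  [+1]  conj(Y_{3,1})(Ω₁) = (-0.259405, -0.025447) ; Y_{3,1}(Ω₂) = (0.073939, -0.066155) ; Δ = (-0.020864, 0.015279)
  [+2]  conj(Y_{3,2})(Ω₁) = (-0.378730, -0.075028) ; Y_{3,2}(Ω₂) = (-0.042986, 0.385630) ; Δ = (0.045213, -0.142825)
  [+3]  conj(Y_{3,3})(Ω₁) = (-0.181003, -0.054676) ; Y_{3,3}(Ω₂) = (-0.150357, -0.211110) ; Δ = (0.015673, 0.046433)
Total Σ_m = (0.152503, 0.000000). Multiply by 1.795196: (0.273773, 0.000000). P_3(cos γ) = 0.273773

0.273773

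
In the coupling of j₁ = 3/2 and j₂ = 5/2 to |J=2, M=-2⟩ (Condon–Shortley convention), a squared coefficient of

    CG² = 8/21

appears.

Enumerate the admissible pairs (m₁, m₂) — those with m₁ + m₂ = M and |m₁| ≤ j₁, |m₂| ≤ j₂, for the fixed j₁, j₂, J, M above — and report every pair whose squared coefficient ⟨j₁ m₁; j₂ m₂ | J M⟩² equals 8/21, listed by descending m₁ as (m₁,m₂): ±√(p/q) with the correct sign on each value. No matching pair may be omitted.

Admissible pairs with m₁+m₂ = M = -2: (-3/2,-1/2), (-1/2,-3/2), (1/2,-5/2)
  (m₁,m₂)=(1/2,-5/2): CG² = 10/21, CG = +√(10/21)
  (m₁,m₂)=(-1/2,-3/2): CG² = 8/21, CG = −√(8/21)   ← matches the target
  (m₁,m₂)=(-3/2,-1/2): CG² = 1/7, CG = +√(1/7)
Pairs with CG² = 8/21: (-1/2,-3/2): −√(8/21)

(-1/2,-3/2): −√(8/21)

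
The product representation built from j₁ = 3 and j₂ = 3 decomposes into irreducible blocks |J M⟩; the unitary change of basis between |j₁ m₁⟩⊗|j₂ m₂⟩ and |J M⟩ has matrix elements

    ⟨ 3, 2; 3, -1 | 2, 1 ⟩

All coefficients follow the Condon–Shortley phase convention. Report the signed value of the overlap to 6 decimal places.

−√(5/28) ≈ -0.422577

j₁+j₂−J=4  J+j₁−j₂=2  J−j₁+j₂=2  j₁+j₂+J+1=9
(j₁±m₁, j₂±m₂, J±M) = (5,1,2,4,3,1)
P² = 320/7
sum k=0..1:
  [0] +1/48 = 1/48
  [1] −1/12 = -1/12
S = -1/16
C² = P²·S² = 5/28 ; C = -0.422577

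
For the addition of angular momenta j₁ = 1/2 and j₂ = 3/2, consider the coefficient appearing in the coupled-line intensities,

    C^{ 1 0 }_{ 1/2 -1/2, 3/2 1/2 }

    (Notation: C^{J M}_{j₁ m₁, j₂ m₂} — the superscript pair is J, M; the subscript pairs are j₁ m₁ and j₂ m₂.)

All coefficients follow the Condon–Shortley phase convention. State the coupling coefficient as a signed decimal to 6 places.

−√(1/2) = -0.707107

√[3·1!0!2!/4! · 0!1!2!1!1!1!] = √(1/2)
  +(−1)^1/∏(1,0,0,1,0,1)! = -1  (running -1)
⟨..|..⟩ = √(1/2)·(-1) = -0.707107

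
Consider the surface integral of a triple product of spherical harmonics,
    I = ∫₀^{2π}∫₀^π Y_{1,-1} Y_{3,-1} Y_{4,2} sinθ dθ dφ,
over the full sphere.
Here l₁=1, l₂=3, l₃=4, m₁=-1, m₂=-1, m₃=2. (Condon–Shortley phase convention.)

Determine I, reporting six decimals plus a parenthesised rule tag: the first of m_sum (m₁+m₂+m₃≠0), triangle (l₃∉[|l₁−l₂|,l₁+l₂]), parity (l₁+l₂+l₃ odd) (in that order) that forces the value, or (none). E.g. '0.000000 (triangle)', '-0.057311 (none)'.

m-sum 0 ✓  L=8 even ✓  2≤4≤4 ✓
Π(2lᵢ+1) = 3×7×9 = 189
triangle coeff Δ(1,3,4) = 1/252
Σ_t [0,0]: t=0:+1/36 = 1/36
(3j)²=4/63 [(1 3 4; 0 0 0)], sign=+1
Σ_t [0,0]: t=0:+1/96 = 1/96
(3j)²=5/84 [(1 3 4; -1 -1 2)], sign=+1
⇒ 4πI² = 5/7
I = (+1)√(5/7/(4π)) = 0.23841361
No selection rule forces the value: the integral is nonzero (none).

0.238414 (none)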